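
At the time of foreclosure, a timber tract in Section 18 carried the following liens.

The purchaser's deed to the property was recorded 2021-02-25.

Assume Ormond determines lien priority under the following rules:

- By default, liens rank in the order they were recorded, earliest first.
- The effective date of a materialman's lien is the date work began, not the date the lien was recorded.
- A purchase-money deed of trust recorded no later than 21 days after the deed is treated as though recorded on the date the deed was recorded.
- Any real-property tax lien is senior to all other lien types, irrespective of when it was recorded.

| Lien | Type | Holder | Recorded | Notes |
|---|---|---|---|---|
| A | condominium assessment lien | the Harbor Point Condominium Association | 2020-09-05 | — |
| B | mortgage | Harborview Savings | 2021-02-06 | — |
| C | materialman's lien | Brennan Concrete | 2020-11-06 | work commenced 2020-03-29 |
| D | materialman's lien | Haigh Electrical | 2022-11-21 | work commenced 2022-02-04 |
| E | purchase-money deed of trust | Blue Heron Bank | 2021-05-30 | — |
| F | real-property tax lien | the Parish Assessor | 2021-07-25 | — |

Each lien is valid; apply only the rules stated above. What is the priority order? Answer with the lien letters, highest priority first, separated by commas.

F, C, A, B, E, D

Effective dates: C is treated as recorded 2020-03-29, the work-commencement date; D is treated as recorded 2022-02-04, the work-commencement date; E was recorded 94 days after the deed — beyond 21 days — so no relation-back applies.
As a real-property tax lien, F is senior to every other lien.
Among the remaining liens, by effective date: C (2020-03-29), A (2020-09-05), B (2021-02-06), E (2021-05-30), D (2022-02-04).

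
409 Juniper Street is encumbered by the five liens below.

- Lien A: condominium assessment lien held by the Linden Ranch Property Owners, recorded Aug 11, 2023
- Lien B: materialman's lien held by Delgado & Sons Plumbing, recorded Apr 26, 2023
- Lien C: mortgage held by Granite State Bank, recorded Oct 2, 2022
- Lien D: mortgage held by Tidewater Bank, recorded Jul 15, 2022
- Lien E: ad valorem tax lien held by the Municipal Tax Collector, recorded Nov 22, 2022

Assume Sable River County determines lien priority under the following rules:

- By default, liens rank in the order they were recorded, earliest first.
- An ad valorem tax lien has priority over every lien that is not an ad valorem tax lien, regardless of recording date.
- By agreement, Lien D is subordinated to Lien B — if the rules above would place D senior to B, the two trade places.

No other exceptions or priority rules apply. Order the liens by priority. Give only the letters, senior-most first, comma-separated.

As an ad valorem tax lien, E is senior to every other lien.
The other liens, earliest effective date first: D (Jul 15, 2022), C (Oct 2, 2022), B (Apr 26, 2023), A (Aug 11, 2023).
D is senior to B before the subordination, so the two trade places.

E, B, C, D, A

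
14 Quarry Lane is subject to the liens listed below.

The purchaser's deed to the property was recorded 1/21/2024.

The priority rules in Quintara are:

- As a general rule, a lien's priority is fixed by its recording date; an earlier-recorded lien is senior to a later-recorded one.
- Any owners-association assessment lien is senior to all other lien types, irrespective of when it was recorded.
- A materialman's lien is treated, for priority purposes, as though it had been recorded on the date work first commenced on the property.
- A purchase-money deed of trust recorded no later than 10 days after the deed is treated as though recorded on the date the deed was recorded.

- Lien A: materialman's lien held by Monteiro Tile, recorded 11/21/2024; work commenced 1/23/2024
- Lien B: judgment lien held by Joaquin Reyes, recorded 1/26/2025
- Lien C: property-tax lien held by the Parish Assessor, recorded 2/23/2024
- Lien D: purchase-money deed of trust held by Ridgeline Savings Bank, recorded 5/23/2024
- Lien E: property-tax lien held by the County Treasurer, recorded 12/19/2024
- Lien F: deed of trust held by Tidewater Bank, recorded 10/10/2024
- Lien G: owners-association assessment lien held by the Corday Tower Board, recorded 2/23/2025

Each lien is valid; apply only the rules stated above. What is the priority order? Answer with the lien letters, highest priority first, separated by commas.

G, A, C, D, F, E, B

Effective dates after the stated exceptions: A's effective date is 1/23/2024, when work began; D was recorded 123 days after the deed, outside the 10-day window, so it keeps its recording date.
G, as an owners-association assessment lien, has superpriority and ranks first.
Remaining liens by effective date: A (1/23/2024), C (2/23/2024), D (5/23/2024), F (10/10/2024), E (12/19/2024), B (1/26/2025).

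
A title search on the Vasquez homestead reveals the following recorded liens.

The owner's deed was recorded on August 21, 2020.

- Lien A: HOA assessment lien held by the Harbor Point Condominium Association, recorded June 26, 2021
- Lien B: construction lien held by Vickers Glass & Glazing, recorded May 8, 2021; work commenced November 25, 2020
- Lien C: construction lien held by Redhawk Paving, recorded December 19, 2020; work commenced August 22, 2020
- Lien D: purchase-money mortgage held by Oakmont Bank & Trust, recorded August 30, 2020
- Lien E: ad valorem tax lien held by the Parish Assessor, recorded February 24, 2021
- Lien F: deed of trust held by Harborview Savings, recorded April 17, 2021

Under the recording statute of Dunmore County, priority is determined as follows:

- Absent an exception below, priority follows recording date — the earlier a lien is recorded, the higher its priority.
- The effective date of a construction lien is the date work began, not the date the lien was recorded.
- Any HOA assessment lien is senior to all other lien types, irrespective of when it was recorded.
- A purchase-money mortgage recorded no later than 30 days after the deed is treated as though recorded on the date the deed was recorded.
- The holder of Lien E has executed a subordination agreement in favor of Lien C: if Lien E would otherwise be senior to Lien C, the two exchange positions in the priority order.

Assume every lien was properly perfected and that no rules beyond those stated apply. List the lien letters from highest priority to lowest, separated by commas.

Effective dates: B is treated as recorded November 25, 2020, the work-commencement date; C is treated as recorded August 22, 2020, the work-commencement date; D's effective date is the deed date, August 21, 2020.
A is an HOA assessment lien and takes priority over every other lien.
The other liens, earliest effective date first: D (August 21, 2020), C (August 22, 2020), B (November 25, 2020), E (February 24, 2021), F (April 17, 2021).
Since E is not senior to C, the subordination leaves the order unchanged.

A, D, C, B, E, F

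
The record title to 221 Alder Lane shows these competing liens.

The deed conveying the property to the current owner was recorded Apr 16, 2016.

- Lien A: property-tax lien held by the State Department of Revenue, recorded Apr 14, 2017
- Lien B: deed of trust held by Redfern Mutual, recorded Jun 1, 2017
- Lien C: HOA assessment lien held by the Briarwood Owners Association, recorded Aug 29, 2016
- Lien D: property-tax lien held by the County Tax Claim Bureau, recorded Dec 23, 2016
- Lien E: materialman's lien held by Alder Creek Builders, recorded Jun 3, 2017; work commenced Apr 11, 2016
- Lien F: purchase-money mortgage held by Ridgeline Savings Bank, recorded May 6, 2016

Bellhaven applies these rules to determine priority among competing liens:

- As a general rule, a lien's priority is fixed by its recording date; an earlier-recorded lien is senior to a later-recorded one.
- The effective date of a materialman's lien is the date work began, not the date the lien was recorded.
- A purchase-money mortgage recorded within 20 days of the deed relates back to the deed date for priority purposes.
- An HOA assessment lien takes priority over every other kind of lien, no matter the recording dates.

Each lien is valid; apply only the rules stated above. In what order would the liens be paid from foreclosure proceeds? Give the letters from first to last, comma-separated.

First, effective dates: E's effective date is Apr 11, 2016, when work began; F's effective date is the deed date, Apr 16, 2016.
As an HOA assessment lien, C is senior to every other lien.
Ordering the rest by effective date: E (Apr 11, 2016), F (Apr 16, 2016), D (Dec 23, 2016), A (Apr 14, 2017), B (Jun 1, 2017).

C, E, F, D, A, B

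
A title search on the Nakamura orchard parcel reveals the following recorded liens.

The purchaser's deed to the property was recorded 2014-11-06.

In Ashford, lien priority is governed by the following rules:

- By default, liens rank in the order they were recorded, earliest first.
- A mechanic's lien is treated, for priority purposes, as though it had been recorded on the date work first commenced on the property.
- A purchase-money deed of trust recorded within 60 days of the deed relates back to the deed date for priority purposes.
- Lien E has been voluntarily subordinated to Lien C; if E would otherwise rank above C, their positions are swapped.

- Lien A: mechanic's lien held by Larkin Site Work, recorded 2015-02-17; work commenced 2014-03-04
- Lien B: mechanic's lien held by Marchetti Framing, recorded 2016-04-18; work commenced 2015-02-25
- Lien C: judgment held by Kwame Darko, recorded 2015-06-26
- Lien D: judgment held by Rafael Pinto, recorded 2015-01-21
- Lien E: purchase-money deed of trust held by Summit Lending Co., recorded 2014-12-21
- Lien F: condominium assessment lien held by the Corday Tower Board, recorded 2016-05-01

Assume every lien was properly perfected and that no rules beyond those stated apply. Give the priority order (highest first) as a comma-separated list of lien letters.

Effective dates after the stated exceptions: A relates back to 2014-03-04 (work commenced); B's effective date is 2015-02-25, when work began; E relates back to the deed date 2014-11-06.
By effective date: A (2014-03-04), E (2014-11-06), D (2015-01-21), B (2015-02-25), C (2015-06-26), F (2016-05-01).
E would otherwise be senior to C, so under the subordination agreement E and C exchange positions.

A, C, D, B, E, F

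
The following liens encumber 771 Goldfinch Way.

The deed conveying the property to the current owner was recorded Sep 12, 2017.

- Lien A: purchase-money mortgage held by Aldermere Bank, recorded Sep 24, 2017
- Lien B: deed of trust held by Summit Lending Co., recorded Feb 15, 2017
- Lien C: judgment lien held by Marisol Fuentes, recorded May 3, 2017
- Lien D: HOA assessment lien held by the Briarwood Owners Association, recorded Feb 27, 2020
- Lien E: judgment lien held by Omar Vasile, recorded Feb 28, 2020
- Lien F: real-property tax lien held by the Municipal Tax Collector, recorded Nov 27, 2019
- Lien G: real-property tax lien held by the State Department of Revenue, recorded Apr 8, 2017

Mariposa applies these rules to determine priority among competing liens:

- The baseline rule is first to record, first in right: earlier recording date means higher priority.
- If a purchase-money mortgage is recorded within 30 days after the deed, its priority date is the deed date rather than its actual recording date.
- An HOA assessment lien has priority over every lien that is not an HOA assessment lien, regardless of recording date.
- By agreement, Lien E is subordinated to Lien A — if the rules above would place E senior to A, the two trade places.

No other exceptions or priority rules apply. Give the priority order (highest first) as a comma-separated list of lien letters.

D, B, G, C, A, F, E

Adjusting effective dates: A was recorded within the 30-day window, so its effective date is the deed date Sep 12, 2017.
As an HOA assessment lien, D is senior to every other lien.
Among the remaining liens, by effective date: B (Feb 15, 2017), G (Apr 8, 2017), C (May 3, 2017), A (Sep 12, 2017), F (Nov 27, 2019), E (Feb 28, 2020).
E is already junior to A, so the subordination agreement changes nothing.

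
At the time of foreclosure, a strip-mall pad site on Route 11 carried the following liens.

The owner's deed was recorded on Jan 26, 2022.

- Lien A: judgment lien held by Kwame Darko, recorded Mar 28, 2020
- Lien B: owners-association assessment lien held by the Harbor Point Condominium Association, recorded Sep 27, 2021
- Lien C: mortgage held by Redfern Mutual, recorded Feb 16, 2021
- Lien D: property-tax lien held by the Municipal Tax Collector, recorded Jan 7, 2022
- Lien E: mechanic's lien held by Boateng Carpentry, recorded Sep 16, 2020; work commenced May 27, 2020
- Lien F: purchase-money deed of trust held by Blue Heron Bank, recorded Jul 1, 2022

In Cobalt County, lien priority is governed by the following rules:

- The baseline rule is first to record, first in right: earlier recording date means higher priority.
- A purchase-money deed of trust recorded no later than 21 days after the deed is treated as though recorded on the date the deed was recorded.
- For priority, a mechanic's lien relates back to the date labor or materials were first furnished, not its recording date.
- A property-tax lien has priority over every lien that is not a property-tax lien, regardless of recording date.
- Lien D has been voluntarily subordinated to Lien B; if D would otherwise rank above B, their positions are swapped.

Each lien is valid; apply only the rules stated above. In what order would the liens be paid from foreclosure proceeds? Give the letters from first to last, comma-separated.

Adjusting effective dates: E relates back to May 27, 2020 (work commenced); F was recorded 156 days after the deed, outside the 21-day window, so it keeps its recording date.
D is a property-tax lien, so it outranks all other liens regardless of date.
Among the remaining liens, by effective date: A (Mar 28, 2020), E (May 27, 2020), C (Feb 16, 2021), B (Sep 27, 2021), F (Jul 1, 2022).
D would otherwise be senior to B, so under the subordination agreement D and B exchange positions.

B, A, E, C, D, F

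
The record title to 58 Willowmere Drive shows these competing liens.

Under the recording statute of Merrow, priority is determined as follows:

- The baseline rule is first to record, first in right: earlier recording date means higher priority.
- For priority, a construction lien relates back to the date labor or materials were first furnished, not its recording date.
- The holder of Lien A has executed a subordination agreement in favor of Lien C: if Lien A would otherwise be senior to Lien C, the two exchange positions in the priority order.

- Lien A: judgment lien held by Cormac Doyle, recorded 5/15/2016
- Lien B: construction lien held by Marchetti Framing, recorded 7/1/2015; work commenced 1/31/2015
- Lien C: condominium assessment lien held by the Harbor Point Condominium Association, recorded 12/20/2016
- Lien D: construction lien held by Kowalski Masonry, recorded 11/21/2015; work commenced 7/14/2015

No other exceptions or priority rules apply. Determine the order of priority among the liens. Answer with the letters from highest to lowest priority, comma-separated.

First, effective dates: B's effective date is 1/31/2015, when work began; D is treated as recorded 7/14/2015, the work-commencement date.
Sorted by effective date: B (1/31/2015), D (7/14/2015), A (5/15/2016), C (12/20/2016).
A would otherwise be senior to C, so under the subordination agreement A and C exchange positions.

B, D, C, A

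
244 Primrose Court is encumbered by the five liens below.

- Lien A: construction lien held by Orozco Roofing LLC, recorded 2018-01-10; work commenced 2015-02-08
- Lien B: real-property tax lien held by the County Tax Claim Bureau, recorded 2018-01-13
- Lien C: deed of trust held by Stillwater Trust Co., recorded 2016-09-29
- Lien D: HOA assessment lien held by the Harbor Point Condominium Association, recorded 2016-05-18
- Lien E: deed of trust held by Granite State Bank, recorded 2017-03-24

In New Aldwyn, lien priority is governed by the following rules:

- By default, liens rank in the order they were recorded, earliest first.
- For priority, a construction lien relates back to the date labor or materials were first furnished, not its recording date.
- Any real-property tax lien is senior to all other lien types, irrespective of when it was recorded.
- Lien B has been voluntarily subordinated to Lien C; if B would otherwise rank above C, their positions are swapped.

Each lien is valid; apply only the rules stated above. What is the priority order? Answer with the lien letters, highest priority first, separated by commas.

First, effective dates: A is treated as recorded 2015-02-08, the work-commencement date.
B, as a real-property tax lien, has superpriority and ranks first.
The other liens, earliest effective date first: A (2015-02-08), D (2016-05-18), C (2016-09-29), E (2017-03-24).
Because B would otherwise rank above C, the subordination swaps them.

C, A, D, B, E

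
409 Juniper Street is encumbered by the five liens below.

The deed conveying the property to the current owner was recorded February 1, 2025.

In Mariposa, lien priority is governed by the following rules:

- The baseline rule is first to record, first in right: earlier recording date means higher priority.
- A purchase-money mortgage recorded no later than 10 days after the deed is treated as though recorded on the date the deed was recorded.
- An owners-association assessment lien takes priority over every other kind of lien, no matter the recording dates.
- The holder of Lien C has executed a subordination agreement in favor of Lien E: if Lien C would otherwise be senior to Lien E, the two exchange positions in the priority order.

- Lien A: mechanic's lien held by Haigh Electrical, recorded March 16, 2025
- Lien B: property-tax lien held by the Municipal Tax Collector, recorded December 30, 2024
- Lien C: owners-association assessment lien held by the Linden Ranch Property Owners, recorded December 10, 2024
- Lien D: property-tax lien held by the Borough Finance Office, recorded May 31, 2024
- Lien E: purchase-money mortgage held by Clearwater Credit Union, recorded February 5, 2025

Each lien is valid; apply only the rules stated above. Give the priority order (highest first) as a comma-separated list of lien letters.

Effective dates: E relates back to the deed date February 1, 2025.
C is an owners-association assessment lien, so it outranks all other liens regardless of date.
Remaining liens by effective date: D (May 31, 2024), B (December 30, 2024), E (February 1, 2025), A (March 16, 2025).
Because C would otherwise rank above E, the subordination swaps them.

E, D, B, C, A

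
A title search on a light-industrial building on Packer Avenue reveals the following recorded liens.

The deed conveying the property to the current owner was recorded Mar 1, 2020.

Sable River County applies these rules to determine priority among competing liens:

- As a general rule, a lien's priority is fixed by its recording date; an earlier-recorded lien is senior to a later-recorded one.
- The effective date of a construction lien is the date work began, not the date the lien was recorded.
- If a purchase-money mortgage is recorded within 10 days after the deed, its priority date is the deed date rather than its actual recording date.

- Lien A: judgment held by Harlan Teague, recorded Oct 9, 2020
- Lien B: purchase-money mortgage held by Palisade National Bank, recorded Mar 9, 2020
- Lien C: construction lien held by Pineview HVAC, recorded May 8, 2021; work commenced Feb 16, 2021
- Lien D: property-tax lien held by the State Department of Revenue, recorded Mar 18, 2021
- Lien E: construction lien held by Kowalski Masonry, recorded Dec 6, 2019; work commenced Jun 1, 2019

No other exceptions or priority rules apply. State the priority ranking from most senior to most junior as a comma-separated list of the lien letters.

E, B, A, C, D

Adjusting effective dates: B relates back to the deed date Mar 1, 2020; C relates back to Feb 16, 2021 (work commenced); E is treated as recorded Jun 1, 2019, the work-commencement date.
By effective date: E (Jun 1, 2019), B (Mar 1, 2020), A (Oct 9, 2020), C (Feb 16, 2021), D (Mar 18, 2021).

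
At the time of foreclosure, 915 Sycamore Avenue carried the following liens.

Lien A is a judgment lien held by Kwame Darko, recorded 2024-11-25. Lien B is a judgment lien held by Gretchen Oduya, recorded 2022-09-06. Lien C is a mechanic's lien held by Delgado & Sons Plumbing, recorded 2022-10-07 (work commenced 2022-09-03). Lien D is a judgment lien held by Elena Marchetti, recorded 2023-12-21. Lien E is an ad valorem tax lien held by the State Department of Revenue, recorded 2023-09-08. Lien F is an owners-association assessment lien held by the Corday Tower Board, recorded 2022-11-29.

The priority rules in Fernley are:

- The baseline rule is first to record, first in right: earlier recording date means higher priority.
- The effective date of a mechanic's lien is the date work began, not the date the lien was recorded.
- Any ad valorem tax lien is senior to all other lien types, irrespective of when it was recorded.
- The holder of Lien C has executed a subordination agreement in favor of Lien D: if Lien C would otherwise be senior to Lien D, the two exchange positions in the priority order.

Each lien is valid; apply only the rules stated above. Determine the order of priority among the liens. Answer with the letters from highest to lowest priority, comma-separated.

Effective dates after the stated exceptions: C relates back to 2022-09-03 (work commenced).
As an ad valorem tax lien, E is senior to every other lien.
Remaining liens by effective date: C (2022-09-03), B (2022-09-06), F (2022-11-29), D (2023-12-21), A (2024-11-25).
C would otherwise be senior to D, so under the subordination agreement C and D exchange positions.

E, D, B, F, C, A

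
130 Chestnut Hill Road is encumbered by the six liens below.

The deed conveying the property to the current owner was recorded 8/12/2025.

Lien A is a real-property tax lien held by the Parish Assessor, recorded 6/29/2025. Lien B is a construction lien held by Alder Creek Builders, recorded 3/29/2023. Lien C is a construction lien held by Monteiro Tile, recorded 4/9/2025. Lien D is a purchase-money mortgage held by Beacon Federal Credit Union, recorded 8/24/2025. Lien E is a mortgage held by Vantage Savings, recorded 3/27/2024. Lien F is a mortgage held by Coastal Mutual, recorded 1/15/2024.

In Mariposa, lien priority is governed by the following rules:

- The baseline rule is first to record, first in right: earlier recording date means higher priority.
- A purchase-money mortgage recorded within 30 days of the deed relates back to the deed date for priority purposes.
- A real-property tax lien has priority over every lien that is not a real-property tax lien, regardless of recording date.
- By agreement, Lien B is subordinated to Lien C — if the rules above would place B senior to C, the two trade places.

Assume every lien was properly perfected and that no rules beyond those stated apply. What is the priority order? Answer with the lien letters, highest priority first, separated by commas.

First, effective dates: D's effective date is the deed date, 8/12/2025.
A is a real-property tax lien, so it outranks all other liens regardless of date.
Among the remaining liens, by effective date: B (3/29/2023), F (1/15/2024), E (3/27/2024), C (4/9/2025), D (8/12/2025).
B is senior to C before the subordination, so the two trade places.

A, C, F, E, B, D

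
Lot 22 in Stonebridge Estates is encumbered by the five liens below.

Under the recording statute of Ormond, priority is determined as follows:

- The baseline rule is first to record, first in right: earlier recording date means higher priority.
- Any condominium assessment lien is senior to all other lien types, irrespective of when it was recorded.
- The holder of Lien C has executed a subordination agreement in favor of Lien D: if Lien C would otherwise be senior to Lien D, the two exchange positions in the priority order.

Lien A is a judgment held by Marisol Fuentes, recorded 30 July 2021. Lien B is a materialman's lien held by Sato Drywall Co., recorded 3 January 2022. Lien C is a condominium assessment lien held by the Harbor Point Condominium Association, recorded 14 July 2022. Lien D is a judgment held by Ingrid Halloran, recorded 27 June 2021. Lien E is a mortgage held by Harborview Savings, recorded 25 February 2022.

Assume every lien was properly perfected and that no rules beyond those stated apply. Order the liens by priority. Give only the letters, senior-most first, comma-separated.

D, C, A, B, E

As a condominium assessment lien, C is senior to every other lien.
Remaining liens by effective date: D (27 June 2021), A (30 July 2021), B (3 January 2022), E (25 February 2022).
C is senior to D before the subordination, so the two trade places.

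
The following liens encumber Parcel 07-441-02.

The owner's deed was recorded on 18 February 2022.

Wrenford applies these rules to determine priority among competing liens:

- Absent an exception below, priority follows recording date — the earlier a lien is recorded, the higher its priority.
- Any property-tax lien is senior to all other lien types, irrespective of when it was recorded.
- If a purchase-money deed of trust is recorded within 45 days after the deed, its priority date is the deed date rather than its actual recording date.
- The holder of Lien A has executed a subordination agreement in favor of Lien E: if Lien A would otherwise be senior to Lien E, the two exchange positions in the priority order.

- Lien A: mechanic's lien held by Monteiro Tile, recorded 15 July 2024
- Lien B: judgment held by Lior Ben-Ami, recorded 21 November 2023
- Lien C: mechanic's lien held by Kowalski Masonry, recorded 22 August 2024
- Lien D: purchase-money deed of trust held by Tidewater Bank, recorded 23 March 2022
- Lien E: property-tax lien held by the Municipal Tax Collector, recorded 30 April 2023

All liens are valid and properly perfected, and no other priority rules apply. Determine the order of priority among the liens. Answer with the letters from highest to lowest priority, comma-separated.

Effective dates after the stated exceptions: D's effective date is the deed date, 18 February 2022.
E, as a property-tax lien, has superpriority and ranks first.
Remaining liens by effective date: D (18 February 2022), B (21 November 2023), A (15 July 2024), C (22 August 2024).
A already ranks below E; the subordination has no effect.

E, D, B, A, C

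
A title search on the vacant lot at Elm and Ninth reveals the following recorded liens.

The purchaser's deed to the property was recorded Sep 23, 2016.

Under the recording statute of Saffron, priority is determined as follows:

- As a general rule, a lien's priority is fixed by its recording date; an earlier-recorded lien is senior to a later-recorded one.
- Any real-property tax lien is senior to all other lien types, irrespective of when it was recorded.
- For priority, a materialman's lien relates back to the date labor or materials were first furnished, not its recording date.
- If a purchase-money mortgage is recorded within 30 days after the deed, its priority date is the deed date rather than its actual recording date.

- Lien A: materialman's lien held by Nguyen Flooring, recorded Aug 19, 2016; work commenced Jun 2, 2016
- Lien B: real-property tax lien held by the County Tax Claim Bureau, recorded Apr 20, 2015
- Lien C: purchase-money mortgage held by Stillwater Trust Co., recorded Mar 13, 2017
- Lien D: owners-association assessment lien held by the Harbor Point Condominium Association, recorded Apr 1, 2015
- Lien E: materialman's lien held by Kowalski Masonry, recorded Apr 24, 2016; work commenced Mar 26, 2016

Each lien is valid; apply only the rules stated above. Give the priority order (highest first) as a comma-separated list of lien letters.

B, D, E, A, C

Adjusting effective dates: A's effective date is Jun 2, 2016, when work began; C was recorded 171 days after the deed — beyond 30 days — so no relation-back applies; E's effective date is Mar 26, 2016, when work began.
B is a real-property tax lien and takes priority over every other lien.
Remaining liens by effective date: D (Apr 1, 2015), E (Mar 26, 2016), A (Jun 2, 2016), C (Mar 13, 2017).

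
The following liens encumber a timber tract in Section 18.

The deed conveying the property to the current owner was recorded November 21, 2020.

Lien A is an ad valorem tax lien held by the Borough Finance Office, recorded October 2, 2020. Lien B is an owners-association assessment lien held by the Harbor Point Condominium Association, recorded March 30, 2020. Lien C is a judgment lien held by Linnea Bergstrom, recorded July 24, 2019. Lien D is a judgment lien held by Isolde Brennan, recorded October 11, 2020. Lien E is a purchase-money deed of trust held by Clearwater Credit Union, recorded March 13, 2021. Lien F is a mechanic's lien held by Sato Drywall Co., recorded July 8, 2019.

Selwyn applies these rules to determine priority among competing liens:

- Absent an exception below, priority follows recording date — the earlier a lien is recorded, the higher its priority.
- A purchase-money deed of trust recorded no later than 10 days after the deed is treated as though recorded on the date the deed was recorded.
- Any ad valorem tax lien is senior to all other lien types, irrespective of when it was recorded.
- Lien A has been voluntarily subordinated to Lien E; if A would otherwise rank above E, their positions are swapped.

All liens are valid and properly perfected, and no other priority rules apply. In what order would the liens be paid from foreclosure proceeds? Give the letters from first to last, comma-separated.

First, effective dates: E missed the 10-day window (112 days after the deed), so its recording date stands.
A, as an ad valorem tax lien, has superpriority and ranks first.
Ordering the rest by effective date: F (July 8, 2019), C (July 24, 2019), B (March 30, 2020), D (October 11, 2020), E (March 13, 2021).
Because A would otherwise rank above E, the subordination swaps them.

E, F, C, B, D, A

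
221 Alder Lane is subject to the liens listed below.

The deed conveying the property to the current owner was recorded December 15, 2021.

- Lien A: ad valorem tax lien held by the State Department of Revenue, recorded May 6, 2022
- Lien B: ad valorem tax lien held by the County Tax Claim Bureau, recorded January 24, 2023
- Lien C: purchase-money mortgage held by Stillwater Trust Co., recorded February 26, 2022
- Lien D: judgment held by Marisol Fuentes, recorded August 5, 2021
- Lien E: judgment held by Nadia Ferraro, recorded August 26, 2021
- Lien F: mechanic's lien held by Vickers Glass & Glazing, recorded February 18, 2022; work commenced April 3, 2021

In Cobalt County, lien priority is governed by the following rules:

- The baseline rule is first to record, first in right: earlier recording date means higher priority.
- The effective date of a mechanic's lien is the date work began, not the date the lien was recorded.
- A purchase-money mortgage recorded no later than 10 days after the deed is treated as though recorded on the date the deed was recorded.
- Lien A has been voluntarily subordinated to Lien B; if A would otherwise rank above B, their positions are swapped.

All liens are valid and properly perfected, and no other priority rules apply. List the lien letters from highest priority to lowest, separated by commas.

Adjusting effective dates: C was recorded 73 days after the deed — beyond 10 days — so no relation-back applies; F is treated as recorded April 3, 2021, the work-commencement date.
Ordering by effective date: F (April 3, 2021), D (August 5, 2021), E (August 26, 2021), C (February 26, 2022), A (May 6, 2022), B (January 24, 2023).
The subordination applies — A was senior to B — so A and B swap.

F, D, E, C, B, A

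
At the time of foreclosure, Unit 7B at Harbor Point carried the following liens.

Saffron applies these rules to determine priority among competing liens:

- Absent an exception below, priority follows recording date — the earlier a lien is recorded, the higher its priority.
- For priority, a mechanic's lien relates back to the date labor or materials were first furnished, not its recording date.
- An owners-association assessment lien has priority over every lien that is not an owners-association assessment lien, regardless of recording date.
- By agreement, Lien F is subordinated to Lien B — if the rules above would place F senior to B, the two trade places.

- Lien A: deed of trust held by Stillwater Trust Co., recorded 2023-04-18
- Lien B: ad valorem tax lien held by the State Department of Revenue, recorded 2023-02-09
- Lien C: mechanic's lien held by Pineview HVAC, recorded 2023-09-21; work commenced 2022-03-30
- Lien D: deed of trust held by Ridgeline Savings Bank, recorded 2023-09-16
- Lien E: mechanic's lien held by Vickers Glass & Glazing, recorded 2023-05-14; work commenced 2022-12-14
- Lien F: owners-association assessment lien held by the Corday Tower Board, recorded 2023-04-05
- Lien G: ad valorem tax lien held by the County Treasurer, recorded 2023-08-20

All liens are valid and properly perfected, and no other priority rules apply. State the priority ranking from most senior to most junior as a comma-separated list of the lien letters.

B, C, E, F, A, G, D

Adjusting effective dates: C is treated as recorded 2022-03-30, the work-commencement date; E is treated as recorded 2022-12-14, the work-commencement date.
F is an owners-association assessment lien and takes priority over every other lien.
The other liens, earliest effective date first: C (2022-03-30), E (2022-12-14), B (2023-02-09), A (2023-04-18), G (2023-08-20), D (2023-09-16).
F would otherwise be senior to B, so under the subordination agreement F and B exchange positions.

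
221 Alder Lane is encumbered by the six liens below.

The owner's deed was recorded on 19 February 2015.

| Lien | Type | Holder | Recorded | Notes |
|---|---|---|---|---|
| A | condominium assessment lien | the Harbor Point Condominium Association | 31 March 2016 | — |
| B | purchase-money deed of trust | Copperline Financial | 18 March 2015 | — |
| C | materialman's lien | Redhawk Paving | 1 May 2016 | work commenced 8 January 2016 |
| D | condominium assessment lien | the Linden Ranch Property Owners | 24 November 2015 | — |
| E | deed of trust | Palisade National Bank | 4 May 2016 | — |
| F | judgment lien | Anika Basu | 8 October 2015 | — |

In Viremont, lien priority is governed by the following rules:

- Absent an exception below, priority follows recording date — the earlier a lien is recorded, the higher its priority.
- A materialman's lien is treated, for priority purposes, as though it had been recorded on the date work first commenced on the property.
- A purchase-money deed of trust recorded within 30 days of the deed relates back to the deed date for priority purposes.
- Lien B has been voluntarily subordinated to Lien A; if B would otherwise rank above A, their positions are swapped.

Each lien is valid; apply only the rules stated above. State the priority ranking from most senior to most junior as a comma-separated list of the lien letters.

A, F, D, C, B, E

First, effective dates: B relates back to the deed date 19 February 2015; C relates back to 8 January 2016 (work commenced).
By effective date, earliest first: B (19 February 2015), F (8 October 2015), D (24 November 2015), C (8 January 2016), A (31 March 2016), E (4 May 2016).
The subordination applies — B was senior to A — so B and A swap.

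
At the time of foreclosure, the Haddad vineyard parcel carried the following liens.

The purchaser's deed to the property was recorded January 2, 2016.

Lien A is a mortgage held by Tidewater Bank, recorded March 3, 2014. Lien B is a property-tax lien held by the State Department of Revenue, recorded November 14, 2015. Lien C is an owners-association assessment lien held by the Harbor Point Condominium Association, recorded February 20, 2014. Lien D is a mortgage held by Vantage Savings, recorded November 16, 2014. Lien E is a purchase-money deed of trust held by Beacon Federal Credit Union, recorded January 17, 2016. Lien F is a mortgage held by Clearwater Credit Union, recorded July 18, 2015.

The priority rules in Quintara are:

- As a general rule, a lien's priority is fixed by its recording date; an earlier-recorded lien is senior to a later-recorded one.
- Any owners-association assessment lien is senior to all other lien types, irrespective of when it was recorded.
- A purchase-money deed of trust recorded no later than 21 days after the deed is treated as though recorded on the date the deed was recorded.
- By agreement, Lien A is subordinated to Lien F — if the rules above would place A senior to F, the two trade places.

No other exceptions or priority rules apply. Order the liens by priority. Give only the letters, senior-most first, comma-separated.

Effective dates: E's effective date is the deed date, January 2, 2016.
C is an owners-association assessment lien and takes priority over every other lien.
Remaining liens by effective date: A (March 3, 2014), D (November 16, 2014), F (July 18, 2015), B (November 14, 2015), E (January 2, 2016).
Because A would otherwise rank above F, the subordination swaps them.

C, F, D, A, B, E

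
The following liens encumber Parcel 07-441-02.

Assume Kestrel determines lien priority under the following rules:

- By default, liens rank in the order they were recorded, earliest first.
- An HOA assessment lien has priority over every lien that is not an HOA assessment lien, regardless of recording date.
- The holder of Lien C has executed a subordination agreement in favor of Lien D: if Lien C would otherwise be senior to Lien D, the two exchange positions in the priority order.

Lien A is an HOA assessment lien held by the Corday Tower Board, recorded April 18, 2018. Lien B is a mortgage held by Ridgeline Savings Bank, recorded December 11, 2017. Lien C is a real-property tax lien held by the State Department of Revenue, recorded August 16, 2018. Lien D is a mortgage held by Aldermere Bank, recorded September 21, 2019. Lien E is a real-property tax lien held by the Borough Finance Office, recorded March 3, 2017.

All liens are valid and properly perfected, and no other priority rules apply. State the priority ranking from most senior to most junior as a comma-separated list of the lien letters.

A, E, B, D, C

As an HOA assessment lien, A is senior to every other lien.
Ordering the rest by effective date: E (March 3, 2017), B (December 11, 2017), C (August 16, 2018), D (September 21, 2019).
Because C would otherwise rank above D, the subordination swaps them.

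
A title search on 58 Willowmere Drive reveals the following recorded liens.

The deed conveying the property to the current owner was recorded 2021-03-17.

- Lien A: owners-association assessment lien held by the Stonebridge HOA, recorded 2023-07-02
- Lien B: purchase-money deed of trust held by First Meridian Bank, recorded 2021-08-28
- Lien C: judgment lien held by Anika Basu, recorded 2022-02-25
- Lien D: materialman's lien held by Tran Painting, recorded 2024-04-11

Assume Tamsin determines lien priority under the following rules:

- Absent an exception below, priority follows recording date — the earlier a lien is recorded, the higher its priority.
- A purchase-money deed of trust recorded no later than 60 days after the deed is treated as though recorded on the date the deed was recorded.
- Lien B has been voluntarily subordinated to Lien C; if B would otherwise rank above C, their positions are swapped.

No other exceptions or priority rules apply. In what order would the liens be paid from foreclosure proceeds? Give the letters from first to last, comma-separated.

Effective dates: B was recorded 164 days after the deed, outside the 60-day window, so it keeps its recording date.
By effective date: B (2021-08-28), C (2022-02-25), A (2023-07-02), D (2024-04-11).
The subordination applies — B was senior to C — so B and C swap.

C, B, A, D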